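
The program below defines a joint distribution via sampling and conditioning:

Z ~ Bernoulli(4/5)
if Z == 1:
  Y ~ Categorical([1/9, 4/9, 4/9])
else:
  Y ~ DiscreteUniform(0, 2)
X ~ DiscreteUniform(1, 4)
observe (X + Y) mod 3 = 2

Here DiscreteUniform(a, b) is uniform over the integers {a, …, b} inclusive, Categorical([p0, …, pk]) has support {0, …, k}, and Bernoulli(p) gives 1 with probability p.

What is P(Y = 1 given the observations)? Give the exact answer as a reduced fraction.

Enumerate traces; 8 have nonzero weight after conditioning:
  (Z=0, Y=0, X=2) weight 1/60
  (Z=0, Y=1, X=1) weight 1/60
  (Z=0, Y=1, X=4) weight 1/60
  (Z=0, Y=2, X=3) weight 1/60
  (Z=1, Y=0, X=2) weight 1/45
  (Z=1, Y=1, X=1) weight 4/45
  (Z=1, Y=1, X=4) weight 4/45
  (Z=1, Y=2, X=3) weight 4/45
Group by Y:
  weight(Y=0) = 7/180
  weight(Y=1) = 19/90
  weight(Y=2) = 19/180
Total weight = 7/180 + 19/90 + 19/180 = 16/45
P(Y=0 | obs) = 7/180 / 16/45 = 7/64
P(Y=1 | obs) = 19/90 / 16/45 = 19/32
P(Y=2 | obs) = 19/180 / 16/45 = 19/64

P(Y = 1 | obs) = 19/32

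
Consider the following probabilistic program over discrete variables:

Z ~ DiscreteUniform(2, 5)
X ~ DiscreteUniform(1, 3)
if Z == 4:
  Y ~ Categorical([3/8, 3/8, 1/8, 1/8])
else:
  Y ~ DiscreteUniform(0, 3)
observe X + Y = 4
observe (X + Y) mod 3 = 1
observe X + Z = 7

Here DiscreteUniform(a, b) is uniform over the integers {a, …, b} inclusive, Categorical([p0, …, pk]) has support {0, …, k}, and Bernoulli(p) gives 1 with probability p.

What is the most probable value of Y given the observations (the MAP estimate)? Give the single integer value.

argmax_v P(Y = v | obs) = 1

Enumerate traces; 2 have nonzero weight after conditioning:
  (Z=4, X=3, Y=1) weight 1/32
  (Z=5, X=2, Y=2) weight 1/48
Group by Y:
  weight(Y=1) = 1/32
  weight(Y=2) = 1/48
Total weight = 1/32 + 1/48 = 5/96
P(Y=1 | obs) = 1/32 / 5/96 = 3/5
P(Y=2 | obs) = 1/48 / 5/96 = 2/5
argmax = 1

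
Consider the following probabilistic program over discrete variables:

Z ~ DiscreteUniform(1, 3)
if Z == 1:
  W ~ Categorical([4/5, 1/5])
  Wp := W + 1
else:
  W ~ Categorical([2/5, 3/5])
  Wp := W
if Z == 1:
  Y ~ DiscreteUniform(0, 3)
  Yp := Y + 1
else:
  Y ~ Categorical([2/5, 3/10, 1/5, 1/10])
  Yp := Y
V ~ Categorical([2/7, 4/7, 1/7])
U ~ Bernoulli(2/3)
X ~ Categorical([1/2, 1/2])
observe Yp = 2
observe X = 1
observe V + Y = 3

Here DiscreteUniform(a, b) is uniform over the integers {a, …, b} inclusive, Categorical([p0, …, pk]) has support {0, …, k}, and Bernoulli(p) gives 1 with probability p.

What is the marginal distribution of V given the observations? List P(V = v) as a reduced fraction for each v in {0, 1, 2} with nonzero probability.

P(V=1) = 32/37, P(V=2) = 5/37

Enumerate traces; 12 have nonzero weight after conditioning:
  (Z=1, W=0, Y=1, V=2, U=0, X=1) weight 1/630
  (Z=1, W=0, Y=1, V=2, U=1, X=1) weight 1/315
  (Z=1, W=1, Y=1, V=2, U=0, X=1) weight 1/2520
  (Z=1, W=1, Y=1, V=2, U=1, X=1) weight 1/1260
  (Z=2, W=0, Y=2, V=1, U=0, X=1) weight 4/1575
  (Z=2, W=0, Y=2, V=1, U=1, X=1) weight 8/1575
  (Z=2, W=1, Y=2, V=1, U=0, X=1) weight 2/525
  (Z=2, W=1, Y=2, V=1, U=1, X=1) weight 4/525
  … 4 more
Group by V:
  weight(V=1) = 4/105
  weight(V=2) = 1/168
Total weight = 4/105 + 1/168 = 37/840
P(V=1 | obs) = 4/105 / 37/840 = 32/37
P(V=2 | obs) = 1/168 / 37/840 = 5/37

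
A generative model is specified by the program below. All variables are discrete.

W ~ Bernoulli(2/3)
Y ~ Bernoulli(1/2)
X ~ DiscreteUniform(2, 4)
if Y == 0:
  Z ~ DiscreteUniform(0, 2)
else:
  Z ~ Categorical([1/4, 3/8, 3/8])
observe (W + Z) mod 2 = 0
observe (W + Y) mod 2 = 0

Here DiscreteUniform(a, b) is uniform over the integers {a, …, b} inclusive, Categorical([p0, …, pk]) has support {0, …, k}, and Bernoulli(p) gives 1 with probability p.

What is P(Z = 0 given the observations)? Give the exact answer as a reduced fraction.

Enumerate traces; 9 have nonzero weight after conditioning:
  (W=0, Y=0, X=2, Z=0) weight 1/54
  (W=0, Y=0, X=2, Z=2) weight 1/54
  (W=0, Y=0, X=3, Z=0) weight 1/54
  (W=0, Y=0, X=3, Z=2) weight 1/54
  (W=0, Y=0, X=4, Z=0) weight 1/54
  (W=0, Y=0, X=4, Z=2) weight 1/54
  (W=1, Y=1, X=2, Z=1) weight 1/24
  (W=1, Y=1, X=3, Z=1) weight 1/24
  … 1 more
Group by Z:
  weight(Z=0) = 1/18
  weight(Z=1) = 1/8
  weight(Z=2) = 1/18
Total weight = 1/18 + 1/8 + 1/18 = 17/72
P(Z=0 | obs) = 1/18 / 17/72 = 4/17
P(Z=1 | obs) = 1/8 / 17/72 = 9/17
P(Z=2 | obs) = 1/18 / 17/72 = 4/17

P(Z = 0 | obs) = 4/17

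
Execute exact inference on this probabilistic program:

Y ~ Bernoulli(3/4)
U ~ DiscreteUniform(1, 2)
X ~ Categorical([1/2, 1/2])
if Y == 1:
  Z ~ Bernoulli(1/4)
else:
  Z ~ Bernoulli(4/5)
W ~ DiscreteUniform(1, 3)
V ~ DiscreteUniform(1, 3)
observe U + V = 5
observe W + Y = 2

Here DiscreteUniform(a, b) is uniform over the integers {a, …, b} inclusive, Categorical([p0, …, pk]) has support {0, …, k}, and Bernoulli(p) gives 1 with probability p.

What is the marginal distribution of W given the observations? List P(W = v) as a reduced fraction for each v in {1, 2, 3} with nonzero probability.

P(W=1) = 3/4, P(W=2) = 1/4

Enumerate traces; 8 have nonzero weight after conditioning:
  (Y=0, U=2, X=0, Z=0, W=2, V=3) weight 1/720
  (Y=0, U=2, X=0, Z=1, W=2, V=3) weight 1/180
  (Y=0, U=2, X=1, Z=0, W=2, V=3) weight 1/720
  (Y=0, U=2, X=1, Z=1, W=2, V=3) weight 1/180
  (Y=1, U=2, X=0, Z=0, W=1, V=3) weight 1/64
  (Y=1, U=2, X=0, Z=1, W=1, V=3) weight 1/192
  (Y=1, U=2, X=1, Z=0, W=1, V=3) weight 1/64
  (Y=1, U=2, X=1, Z=1, W=1, V=3) weight 1/192
Group by W:
  weight(W=1) = 1/24
  weight(W=2) = 1/72
Total weight = 1/24 + 1/72 = 1/18
P(W=1 | obs) = 1/24 / 1/18 = 3/4
P(W=2 | obs) = 1/72 / 1/18 = 1/4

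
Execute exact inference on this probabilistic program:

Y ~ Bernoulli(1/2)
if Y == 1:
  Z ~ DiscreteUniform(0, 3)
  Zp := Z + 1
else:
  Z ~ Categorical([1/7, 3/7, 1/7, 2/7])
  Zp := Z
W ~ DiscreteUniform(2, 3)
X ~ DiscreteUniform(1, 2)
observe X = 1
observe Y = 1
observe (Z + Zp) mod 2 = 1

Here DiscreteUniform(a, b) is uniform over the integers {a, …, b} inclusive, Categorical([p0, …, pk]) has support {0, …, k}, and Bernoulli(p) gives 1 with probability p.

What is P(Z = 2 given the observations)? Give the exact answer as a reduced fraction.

Enumerate traces; 8 have nonzero weight after conditioning:
  (Y=1, Z=0, W=2, X=1) weight 1/32
  (Y=1, Z=0, W=3, X=1) weight 1/32
  (Y=1, Z=1, W=2, X=1) weight 1/32
  (Y=1, Z=1, W=3, X=1) weight 1/32
  (Y=1, Z=2, W=2, X=1) weight 1/32
  (Y=1, Z=2, W=3, X=1) weight 1/32
  (Y=1, Z=3, W=2, X=1) weight 1/32
  (Y=1, Z=3, W=3, X=1) weight 1/32
Group by Z:
  weight(Z=0) = 1/16
  weight(Z=1) = 1/16
  weight(Z=2) = 1/16
  weight(Z=3) = 1/16
Total weight = 1/16 + 1/16 + 1/16 + 1/16 = 1/4
P(Z=0 | obs) = 1/16 / 1/4 = 1/4
P(Z=1 | obs) = 1/16 / 1/4 = 1/4
P(Z=2 | obs) = 1/16 / 1/4 = 1/4
P(Z=3 | obs) = 1/16 / 1/4 = 1/4

P(Z = 2 | obs) = 1/4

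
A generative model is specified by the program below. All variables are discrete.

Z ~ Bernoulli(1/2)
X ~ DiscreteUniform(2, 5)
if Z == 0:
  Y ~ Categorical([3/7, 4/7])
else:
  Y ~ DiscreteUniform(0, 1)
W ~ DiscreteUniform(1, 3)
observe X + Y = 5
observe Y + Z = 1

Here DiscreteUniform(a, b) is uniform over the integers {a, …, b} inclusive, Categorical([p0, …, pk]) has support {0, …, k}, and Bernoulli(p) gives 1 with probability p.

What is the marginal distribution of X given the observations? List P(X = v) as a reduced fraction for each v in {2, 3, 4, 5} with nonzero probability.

P(X=4) = 8/15, P(X=5) = 7/15

Enumerate traces; 6 have nonzero weight after conditioning:
  (Z=0, X=4, Y=1, W=1) weight 1/42
  (Z=0, X=4, Y=1, W=2) weight 1/42
  (Z=0, X=4, Y=1, W=3) weight 1/42
  (Z=1, X=5, Y=0, W=1) weight 1/48
  (Z=1, X=5, Y=0, W=2) weight 1/48
  (Z=1, X=5, Y=0, W=3) weight 1/48
Group by X:
  weight(X=4) = 1/14
  weight(X=5) = 1/16
Total weight = 1/14 + 1/16 = 15/112
P(X=4 | obs) = 1/14 / 15/112 = 8/15
P(X=5 | obs) = 1/16 / 15/112 = 7/15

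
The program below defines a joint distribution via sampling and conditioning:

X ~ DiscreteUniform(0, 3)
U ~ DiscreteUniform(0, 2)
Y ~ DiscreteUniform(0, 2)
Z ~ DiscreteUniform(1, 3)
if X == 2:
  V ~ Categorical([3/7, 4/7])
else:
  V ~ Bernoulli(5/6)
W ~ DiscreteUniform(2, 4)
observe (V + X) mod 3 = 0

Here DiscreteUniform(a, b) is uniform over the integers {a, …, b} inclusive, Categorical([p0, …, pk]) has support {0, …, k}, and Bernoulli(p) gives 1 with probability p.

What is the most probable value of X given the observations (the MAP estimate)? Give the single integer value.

argmax_v P(X = v | obs) = 2

Enumerate traces; 243 have nonzero weight after conditioning:
  (X=0, U=0, Y=0, Z=1, V=0, W=2) weight 1/1944
  (X=0, U=0, Y=0, Z=1, V=0, W=3) weight 1/1944
  (X=0, U=0, Y=0, Z=1, V=0, W=4) weight 1/1944
  (X=0, U=0, Y=0, Z=2, V=0, W=2) weight 1/1944
  (X=0, U=0, Y=0, Z=2, V=0, W=3) weight 1/1944
  (X=0, U=0, Y=0, Z=2, V=0, W=4) weight 1/1944
  (X=0, U=0, Y=0, Z=3, V=0, W=2) weight 1/1944
  (X=0, U=0, Y=0, Z=3, V=0, W=3) weight 1/1944
  (X=2, U=0, Y=0, Z=1, V=1, W=2) weight 1/567
  (X=3, U=0, Y=0, Z=1, V=0, W=2) weight 1/1944
  … 233 more
Group by X:
  weight(X=0) = 1/24
  weight(X=2) = 1/7
  weight(X=3) = 1/24
Total weight = 1/24 + 1/7 + 1/24 = 19/84
P(X=0 | obs) = 1/24 / 19/84 = 7/38
P(X=2 | obs) = 1/7 / 19/84 = 12/19
P(X=3 | obs) = 1/24 / 19/84 = 7/38
argmax = 2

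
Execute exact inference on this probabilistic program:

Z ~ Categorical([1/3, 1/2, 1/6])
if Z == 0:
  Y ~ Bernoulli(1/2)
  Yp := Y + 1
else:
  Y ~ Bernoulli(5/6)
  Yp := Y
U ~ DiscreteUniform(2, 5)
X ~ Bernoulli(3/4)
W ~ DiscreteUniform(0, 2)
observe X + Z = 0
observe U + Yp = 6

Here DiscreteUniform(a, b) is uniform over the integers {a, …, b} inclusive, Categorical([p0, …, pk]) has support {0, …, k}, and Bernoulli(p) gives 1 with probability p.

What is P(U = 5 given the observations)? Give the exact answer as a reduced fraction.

Enumerate traces; 6 have nonzero weight after conditioning:
  (Z=0, Y=0, U=5, X=0, W=0) weight 1/288
  (Z=0, Y=0, U=5, X=0, W=1) weight 1/288
  (Z=0, Y=0, U=5, X=0, W=2) weight 1/288
  (Z=0, Y=1, U=4, X=0, W=0) weight 1/288
  (Z=0, Y=1, U=4, X=0, W=1) weight 1/288
  (Z=0, Y=1, U=4, X=0, W=2) weight 1/288
Group by U:
  weight(U=4) = 1/96
  weight(U=5) = 1/96
Total weight = 1/96 + 1/96 = 1/48
P(U=4 | obs) = 1/96 / 1/48 = 1/2
P(U=5 | obs) = 1/96 / 1/48 = 1/2

P(U = 5 | obs) = 1/2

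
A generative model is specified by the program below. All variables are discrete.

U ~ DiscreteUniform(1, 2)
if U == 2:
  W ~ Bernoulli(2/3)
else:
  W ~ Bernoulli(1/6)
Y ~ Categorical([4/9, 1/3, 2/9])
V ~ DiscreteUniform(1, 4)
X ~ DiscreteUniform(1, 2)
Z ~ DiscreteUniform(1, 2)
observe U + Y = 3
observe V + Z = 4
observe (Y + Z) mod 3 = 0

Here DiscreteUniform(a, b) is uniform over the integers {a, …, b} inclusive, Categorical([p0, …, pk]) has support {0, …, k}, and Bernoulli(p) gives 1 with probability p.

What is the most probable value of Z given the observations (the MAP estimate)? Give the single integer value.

Enumerate traces; 8 have nonzero weight after conditioning:
  (U=1, W=0, Y=2, V=3, X=1, Z=1) weight 5/864
  (U=1, W=0, Y=2, V=3, X=2, Z=1) weight 5/864
  (U=1, W=1, Y=2, V=3, X=1, Z=1) weight 1/864
  (U=1, W=1, Y=2, V=3, X=2, Z=1) weight 1/864
  (U=2, W=0, Y=1, V=2, X=1, Z=2) weight 1/288
  (U=2, W=0, Y=1, V=2, X=2, Z=2) weight 1/288
  (U=2, W=1, Y=1, V=2, X=1, Z=2) weight 1/144
  (U=2, W=1, Y=1, V=2, X=2, Z=2) weight 1/144
Group by Z:
  weight(Z=1) = 1/72
  weight(Z=2) = 1/48
Total weight = 1/72 + 1/48 = 5/144
P(Z=1 | obs) = 1/72 / 5/144 = 2/5
P(Z=2 | obs) = 1/48 / 5/144 = 3/5
argmax = 2

argmax_v P(Z = v | obs) = 2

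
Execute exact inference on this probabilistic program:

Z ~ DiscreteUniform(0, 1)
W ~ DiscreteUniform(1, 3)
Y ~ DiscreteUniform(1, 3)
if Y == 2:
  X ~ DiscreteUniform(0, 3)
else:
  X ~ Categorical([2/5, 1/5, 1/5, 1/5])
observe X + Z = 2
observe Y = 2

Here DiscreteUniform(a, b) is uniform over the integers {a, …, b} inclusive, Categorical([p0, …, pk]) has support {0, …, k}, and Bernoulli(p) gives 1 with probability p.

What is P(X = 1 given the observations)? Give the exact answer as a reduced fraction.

P(X = 1 | obs) = 1/2

Enumerate traces; 6 have nonzero weight after conditioning:
  (Z=0, W=1, Y=2, X=2) weight 1/72
  (Z=0, W=2, Y=2, X=2) weight 1/72
  (Z=0, W=3, Y=2, X=2) weight 1/72
  (Z=1, W=1, Y=2, X=1) weight 1/72
  (Z=1, W=2, Y=2, X=1) weight 1/72
  (Z=1, W=3, Y=2, X=1) weight 1/72
Group by X:
  weight(X=1) = 1/24
  weight(X=2) = 1/24
Total weight = 1/24 + 1/24 = 1/12
P(X=1 | obs) = 1/24 / 1/12 = 1/2
P(X=2 | obs) = 1/24 / 1/12 = 1/2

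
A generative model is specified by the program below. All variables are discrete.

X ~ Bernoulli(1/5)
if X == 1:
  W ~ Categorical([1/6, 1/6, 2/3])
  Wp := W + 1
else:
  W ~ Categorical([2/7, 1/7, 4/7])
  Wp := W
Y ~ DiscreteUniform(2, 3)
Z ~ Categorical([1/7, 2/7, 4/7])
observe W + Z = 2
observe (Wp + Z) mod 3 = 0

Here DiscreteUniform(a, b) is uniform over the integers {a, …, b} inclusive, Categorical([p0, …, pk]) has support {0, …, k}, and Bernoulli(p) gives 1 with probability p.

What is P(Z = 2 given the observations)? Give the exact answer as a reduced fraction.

Enumerate traces; 6 have nonzero weight after conditioning:
  (X=1, W=0, Y=2, Z=2) weight 1/105
  (X=1, W=0, Y=3, Z=2) weight 1/105
  (X=1, W=1, Y=2, Z=1) weight 1/210
  (X=1, W=1, Y=3, Z=1) weight 1/210
  (X=1, W=2, Y=2, Z=0) weight 1/105
  (X=1, W=2, Y=3, Z=0) weight 1/105
Group by Z:
  weight(Z=0) = 2/105
  weight(Z=1) = 1/105
  weight(Z=2) = 2/105
Total weight = 2/105 + 1/105 + 2/105 = 1/21
P(Z=0 | obs) = 2/105 / 1/21 = 2/5
P(Z=1 | obs) = 1/105 / 1/21 = 1/5
P(Z=2 | obs) = 2/105 / 1/21 = 2/5

P(Z = 2 | obs) = 2/5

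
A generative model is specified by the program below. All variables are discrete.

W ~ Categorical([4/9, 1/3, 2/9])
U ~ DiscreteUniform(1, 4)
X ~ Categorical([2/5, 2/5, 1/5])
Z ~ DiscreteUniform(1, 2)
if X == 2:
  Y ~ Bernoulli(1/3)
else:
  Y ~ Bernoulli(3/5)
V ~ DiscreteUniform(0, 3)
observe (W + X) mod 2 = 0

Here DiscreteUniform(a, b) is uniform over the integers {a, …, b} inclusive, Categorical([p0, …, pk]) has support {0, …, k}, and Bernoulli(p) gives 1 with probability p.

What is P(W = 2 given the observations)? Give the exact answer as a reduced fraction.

P(W = 2 | obs) = 1/4

Enumerate traces; 320 have nonzero weight after conditioning:
  (W=0, U=1, X=0, Z=1, Y=0, V=0) weight 1/450
  (W=0, U=1, X=0, Z=1, Y=0, V=1) weight 1/450
  (W=0, U=1, X=0, Z=1, Y=0, V=2) weight 1/450
  (W=0, U=1, X=0, Z=1, Y=0, V=3) weight 1/450
  (W=0, U=1, X=0, Z=1, Y=1, V=0) weight 1/300
  (W=0, U=1, X=0, Z=1, Y=1, V=1) weight 1/300
  (W=0, U=1, X=0, Z=1, Y=1, V=2) weight 1/300
  (W=0, U=1, X=0, Z=1, Y=1, V=3) weight 1/300
  (W=1, U=1, X=1, Z=1, Y=0, V=0) weight 1/600
  (W=2, U=1, X=0, Z=1, Y=0, V=0) weight 1/900
  … 310 more
Group by W:
  weight(W=0) = 4/15
  weight(W=1) = 2/15
  weight(W=2) = 2/15
Total weight = 4/15 + 2/15 + 2/15 = 8/15
P(W=0 | obs) = 4/15 / 8/15 = 1/2
P(W=1 | obs) = 2/15 / 8/15 = 1/4
P(W=2 | obs) = 2/15 / 8/15 = 1/4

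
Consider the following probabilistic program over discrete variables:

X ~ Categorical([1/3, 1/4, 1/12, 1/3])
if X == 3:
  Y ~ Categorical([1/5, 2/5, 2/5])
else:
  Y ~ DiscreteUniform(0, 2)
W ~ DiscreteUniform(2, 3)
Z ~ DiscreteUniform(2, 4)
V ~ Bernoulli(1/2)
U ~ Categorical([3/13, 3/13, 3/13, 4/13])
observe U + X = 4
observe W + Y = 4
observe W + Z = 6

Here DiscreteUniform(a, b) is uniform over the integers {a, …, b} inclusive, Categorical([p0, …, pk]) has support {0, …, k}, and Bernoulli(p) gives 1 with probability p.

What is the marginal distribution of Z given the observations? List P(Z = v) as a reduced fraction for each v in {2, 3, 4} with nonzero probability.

Enumerate traces; 12 have nonzero weight after conditioning:
  (X=1, Y=1, W=3, Z=3, V=0, U=3) weight 1/468
  (X=1, Y=1, W=3, Z=3, V=1, U=3) weight 1/468
  (X=1, Y=2, W=2, Z=4, V=0, U=3) weight 1/468
  (X=1, Y=2, W=2, Z=4, V=1, U=3) weight 1/468
  (X=2, Y=1, W=3, Z=3, V=0, U=2) weight 1/1872
  (X=2, Y=1, W=3, Z=3, V=1, U=2) weight 1/1872
  (X=2, Y=2, W=2, Z=4, V=0, U=2) weight 1/1872
  (X=2, Y=2, W=2, Z=4, V=1, U=2) weight 1/1872
  … 4 more
Group by Z:
  weight(Z=3) = 49/4680
  weight(Z=4) = 49/4680
Total weight = 49/4680 + 49/4680 = 49/2340
P(Z=3 | obs) = 49/4680 / 49/2340 = 1/2
P(Z=4 | obs) = 49/4680 / 49/2340 = 1/2

P(Z=3) = 1/2, P(Z=4) = 1/2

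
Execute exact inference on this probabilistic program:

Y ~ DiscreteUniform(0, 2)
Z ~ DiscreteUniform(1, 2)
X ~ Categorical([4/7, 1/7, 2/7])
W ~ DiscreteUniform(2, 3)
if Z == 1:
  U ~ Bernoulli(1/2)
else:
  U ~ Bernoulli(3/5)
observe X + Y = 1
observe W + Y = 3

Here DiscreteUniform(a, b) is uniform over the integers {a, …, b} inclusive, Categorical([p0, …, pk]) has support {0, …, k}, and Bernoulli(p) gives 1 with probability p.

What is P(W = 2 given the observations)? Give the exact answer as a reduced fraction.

Enumerate traces; 8 have nonzero weight after conditioning:
  (Y=0, Z=1, X=1, W=3, U=0) weight 1/168
  (Y=0, Z=1, X=1, W=3, U=1) weight 1/168
  (Y=0, Z=2, X=1, W=3, U=0) weight 1/210
  (Y=0, Z=2, X=1, W=3, U=1) weight 1/140
  (Y=1, Z=1, X=0, W=2, U=0) weight 1/42
  (Y=1, Z=1, X=0, W=2, U=1) weight 1/42
  (Y=1, Z=2, X=0, W=2, U=0) weight 2/105
  (Y=1, Z=2, X=0, W=2, U=1) weight 1/35
Group by W:
  weight(W=2) = 2/21
  weight(W=3) = 1/42
Total weight = 2/21 + 1/42 = 5/42
P(W=2 | obs) = 2/21 / 5/42 = 4/5
P(W=3 | obs) = 1/42 / 5/42 = 1/5

P(W = 2 | obs) = 4/5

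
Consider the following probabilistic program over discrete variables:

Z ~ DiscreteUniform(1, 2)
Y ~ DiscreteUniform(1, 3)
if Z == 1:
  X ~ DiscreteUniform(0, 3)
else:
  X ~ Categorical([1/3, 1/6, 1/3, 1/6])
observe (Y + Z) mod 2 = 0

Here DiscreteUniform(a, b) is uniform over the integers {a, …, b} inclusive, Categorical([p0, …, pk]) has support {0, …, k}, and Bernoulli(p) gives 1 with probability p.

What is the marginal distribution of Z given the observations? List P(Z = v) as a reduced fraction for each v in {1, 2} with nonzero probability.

Enumerate traces; 12 have nonzero weight after conditioning:
  (Z=1, Y=1, X=0) weight 1/24
  (Z=1, Y=1, X=1) weight 1/24
  (Z=1, Y=1, X=2) weight 1/24
  (Z=1, Y=1, X=3) weight 1/24
  (Z=1, Y=3, X=0) weight 1/24
  (Z=1, Y=3, X=1) weight 1/24
  (Z=1, Y=3, X=2) weight 1/24
  (Z=1, Y=3, X=3) weight 1/24
  (Z=2, Y=2, X=0) weight 1/18
  … 3 more
Group by Z:
  weight(Z=1) = 1/3
  weight(Z=2) = 1/6
Total weight = 1/3 + 1/6 = 1/2
P(Z=1 | obs) = 1/3 / 1/2 = 2/3
P(Z=2 | obs) = 1/6 / 1/2 = 1/3

P(Z=1) = 2/3, P(Z=2) = 1/3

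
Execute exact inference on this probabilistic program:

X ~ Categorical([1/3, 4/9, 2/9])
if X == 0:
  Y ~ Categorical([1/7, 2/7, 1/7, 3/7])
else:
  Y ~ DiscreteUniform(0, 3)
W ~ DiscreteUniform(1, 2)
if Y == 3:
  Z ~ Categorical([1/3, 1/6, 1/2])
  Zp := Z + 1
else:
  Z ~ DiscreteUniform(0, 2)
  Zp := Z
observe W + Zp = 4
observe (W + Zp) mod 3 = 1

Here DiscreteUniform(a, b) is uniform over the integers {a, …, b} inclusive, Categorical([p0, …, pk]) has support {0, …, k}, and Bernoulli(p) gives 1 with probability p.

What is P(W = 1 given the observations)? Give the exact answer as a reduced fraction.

P(W = 1 | obs) = 39/110

Enumerate traces; 15 have nonzero weight after conditioning:
  (X=0, Y=0, W=2, Z=2) weight 1/126
  (X=0, Y=1, W=2, Z=2) weight 1/63
  (X=0, Y=2, W=2, Z=2) weight 1/126
  (X=0, Y=3, W=1, Z=2) weight 1/28
  (X=0, Y=3, W=2, Z=1) weight 1/84
  (X=1, Y=0, W=2, Z=2) weight 1/54
  (X=1, Y=1, W=2, Z=2) weight 1/54
  (X=1, Y=2, W=2, Z=2) weight 1/54
  … 7 more
Group by W:
  weight(W=1) = 13/168
  weight(W=2) = 71/504
Total weight = 13/168 + 71/504 = 55/252
P(W=1 | obs) = 13/168 / 55/252 = 39/110
P(W=2 | obs) = 71/504 / 55/252 = 71/110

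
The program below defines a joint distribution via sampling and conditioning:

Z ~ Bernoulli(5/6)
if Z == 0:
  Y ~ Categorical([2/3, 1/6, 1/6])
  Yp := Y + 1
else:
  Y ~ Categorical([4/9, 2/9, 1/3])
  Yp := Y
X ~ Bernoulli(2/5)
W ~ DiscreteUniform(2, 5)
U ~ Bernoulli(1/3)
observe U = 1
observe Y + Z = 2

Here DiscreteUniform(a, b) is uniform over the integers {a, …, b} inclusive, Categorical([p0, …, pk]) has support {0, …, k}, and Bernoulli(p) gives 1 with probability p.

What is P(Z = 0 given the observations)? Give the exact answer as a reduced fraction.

P(Z = 0 | obs) = 3/23

Enumerate traces; 16 have nonzero weight after conditioning:
  (Z=0, Y=2, X=0, W=2, U=1) weight 1/720
  (Z=0, Y=2, X=0, W=3, U=1) weight 1/720
  (Z=0, Y=2, X=0, W=4, U=1) weight 1/720
  (Z=0, Y=2, X=0, W=5, U=1) weight 1/720
  (Z=0, Y=2, X=1, W=2, U=1) weight 1/1080
  (Z=0, Y=2, X=1, W=3, U=1) weight 1/1080
  (Z=0, Y=2, X=1, W=4, U=1) weight 1/1080
  (Z=0, Y=2, X=1, W=5, U=1) weight 1/1080
  (Z=1, Y=1, X=0, W=2, U=1) weight 1/108
  … 7 more
Group by Z:
  weight(Z=0) = 1/108
  weight(Z=1) = 5/81
Total weight = 1/108 + 5/81 = 23/324
P(Z=0 | obs) = 1/108 / 23/324 = 3/23
P(Z=1 | obs) = 5/81 / 23/324 = 20/23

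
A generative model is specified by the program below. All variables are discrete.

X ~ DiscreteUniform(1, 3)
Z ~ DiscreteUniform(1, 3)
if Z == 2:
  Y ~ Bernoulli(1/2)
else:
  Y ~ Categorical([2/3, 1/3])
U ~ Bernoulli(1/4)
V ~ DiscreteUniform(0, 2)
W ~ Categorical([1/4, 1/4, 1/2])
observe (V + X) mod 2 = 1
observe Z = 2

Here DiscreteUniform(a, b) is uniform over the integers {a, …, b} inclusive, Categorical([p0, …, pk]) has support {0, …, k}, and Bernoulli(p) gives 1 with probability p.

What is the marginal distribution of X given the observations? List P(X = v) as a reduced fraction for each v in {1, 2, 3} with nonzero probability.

P(X=1) = 2/5, P(X=2) = 1/5, P(X=3) = 2/5

Enumerate traces; 60 have nonzero weight after conditioning:
  (X=1, Z=2, Y=0, U=0, V=0, W=0) weight 1/288
  (X=1, Z=2, Y=0, U=0, V=0, W=1) weight 1/288
  (X=1, Z=2, Y=0, U=0, V=0, W=2) weight 1/144
  (X=1, Z=2, Y=0, U=0, V=2, W=0) weight 1/288
  (X=1, Z=2, Y=0, U=0, V=2, W=1) weight 1/288
  (X=1, Z=2, Y=0, U=0, V=2, W=2) weight 1/144
  (X=1, Z=2, Y=0, U=1, V=0, W=0) weight 1/864
  (X=1, Z=2, Y=0, U=1, V=0, W=1) weight 1/864
  (X=2, Z=2, Y=0, U=0, V=1, W=0) weight 1/288
  (X=3, Z=2, Y=0, U=0, V=0, W=0) weight 1/288
  … 50 more
Group by X:
  weight(X=1) = 2/27
  weight(X=2) = 1/27
  weight(X=3) = 2/27
Total weight = 2/27 + 1/27 + 2/27 = 5/27
P(X=1 | obs) = 2/27 / 5/27 = 2/5
P(X=2 | obs) = 1/27 / 5/27 = 1/5
P(X=3 | obs) = 2/27 / 5/27 = 2/5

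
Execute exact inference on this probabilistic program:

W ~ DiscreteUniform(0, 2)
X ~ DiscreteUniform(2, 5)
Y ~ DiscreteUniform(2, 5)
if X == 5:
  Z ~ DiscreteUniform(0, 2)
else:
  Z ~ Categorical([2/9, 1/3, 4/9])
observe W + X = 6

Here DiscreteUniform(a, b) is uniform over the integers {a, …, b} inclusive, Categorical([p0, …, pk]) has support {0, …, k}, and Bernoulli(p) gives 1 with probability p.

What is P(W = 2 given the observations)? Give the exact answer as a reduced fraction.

Enumerate traces; 24 have nonzero weight after conditioning:
  (W=1, X=5, Y=2, Z=0) weight 1/144
  (W=1, X=5, Y=2, Z=1) weight 1/144
  (W=1, X=5, Y=2, Z=2) weight 1/144
  (W=1, X=5, Y=3, Z=0) weight 1/144
  (W=1, X=5, Y=3, Z=1) weight 1/144
  (W=1, X=5, Y=3, Z=2) weight 1/144
  (W=1, X=5, Y=4, Z=0) weight 1/144
  (W=1, X=5, Y=4, Z=1) weight 1/144
  (W=2, X=4, Y=2, Z=0) weight 1/216
  … 15 more
Group by W:
  weight(W=1) = 1/12
  weight(W=2) = 1/12
Total weight = 1/12 + 1/12 = 1/6
P(W=1 | obs) = 1/12 / 1/6 = 1/2
P(W=2 | obs) = 1/12 / 1/6 = 1/2

P(W = 2 | obs) = 1/2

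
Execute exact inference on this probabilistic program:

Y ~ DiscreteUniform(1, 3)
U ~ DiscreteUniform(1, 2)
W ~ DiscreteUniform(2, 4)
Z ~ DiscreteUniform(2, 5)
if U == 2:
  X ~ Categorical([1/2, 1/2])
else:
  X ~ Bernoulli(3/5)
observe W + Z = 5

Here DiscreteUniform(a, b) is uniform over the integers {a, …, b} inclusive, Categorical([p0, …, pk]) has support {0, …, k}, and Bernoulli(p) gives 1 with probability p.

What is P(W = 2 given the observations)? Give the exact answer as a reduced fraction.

Enumerate traces; 24 have nonzero weight after conditioning:
  (Y=1, U=1, W=2, Z=3, X=0) weight 1/180
  (Y=1, U=1, W=2, Z=3, X=1) weight 1/120
  (Y=1, U=1, W=3, Z=2, X=0) weight 1/180
  (Y=1, U=1, W=3, Z=2, X=1) weight 1/120
  (Y=1, U=2, W=2, Z=3, X=0) weight 1/144
  (Y=1, U=2, W=2, Z=3, X=1) weight 1/144
  (Y=1, U=2, W=3, Z=2, X=0) weight 1/144
  (Y=1, U=2, W=3, Z=2, X=1) weight 1/144
  … 16 more
Group by W:
  weight(W=2) = 1/12
  weight(W=3) = 1/12
Total weight = 1/12 + 1/12 = 1/6
P(W=2 | obs) = 1/12 / 1/6 = 1/2
P(W=3 | obs) = 1/12 / 1/6 = 1/2

P(W = 2 | obs) = 1/2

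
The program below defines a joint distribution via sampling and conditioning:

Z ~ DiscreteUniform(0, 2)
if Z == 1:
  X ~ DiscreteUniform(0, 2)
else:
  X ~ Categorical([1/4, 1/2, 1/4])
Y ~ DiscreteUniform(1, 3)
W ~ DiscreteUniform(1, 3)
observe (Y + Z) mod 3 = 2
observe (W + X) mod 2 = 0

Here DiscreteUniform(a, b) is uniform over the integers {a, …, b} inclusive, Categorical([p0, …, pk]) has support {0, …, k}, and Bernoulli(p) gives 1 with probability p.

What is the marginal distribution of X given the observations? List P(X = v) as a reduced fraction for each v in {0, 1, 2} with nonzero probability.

Enumerate traces; 12 have nonzero weight after conditioning:
  (Z=0, X=0, Y=2, W=2) weight 1/108
  (Z=0, X=1, Y=2, W=1) weight 1/54
  (Z=0, X=1, Y=2, W=3) weight 1/54
  (Z=0, X=2, Y=2, W=2) weight 1/108
  (Z=1, X=0, Y=1, W=2) weight 1/81
  (Z=1, X=1, Y=1, W=1) weight 1/81
  (Z=1, X=1, Y=1, W=3) weight 1/81
  (Z=1, X=2, Y=1, W=2) weight 1/81
  … 4 more
Group by X:
  weight(X=0) = 5/162
  weight(X=1) = 8/81
  weight(X=2) = 5/162
Total weight = 5/162 + 8/81 + 5/162 = 13/81
P(X=0 | obs) = 5/162 / 13/81 = 5/26
P(X=1 | obs) = 8/81 / 13/81 = 8/13
P(X=2 | obs) = 5/162 / 13/81 = 5/26

P(X=0) = 5/26, P(X=1) = 8/13, P(X=2) = 5/26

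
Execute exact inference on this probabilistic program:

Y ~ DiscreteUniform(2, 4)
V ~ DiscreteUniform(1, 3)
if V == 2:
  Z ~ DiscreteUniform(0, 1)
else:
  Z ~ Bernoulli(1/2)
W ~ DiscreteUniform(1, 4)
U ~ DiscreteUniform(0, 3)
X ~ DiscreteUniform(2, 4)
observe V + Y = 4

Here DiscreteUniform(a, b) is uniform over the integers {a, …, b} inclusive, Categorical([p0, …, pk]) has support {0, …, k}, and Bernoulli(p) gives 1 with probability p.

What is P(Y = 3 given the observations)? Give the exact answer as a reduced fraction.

P(Y = 3 | obs) = 1/2

Enumerate traces; 192 have nonzero weight after conditioning:
  (Y=2, V=2, Z=0, W=1, U=0, X=2) weight 1/864
  (Y=2, V=2, Z=0, W=1, U=0, X=3) weight 1/864
  (Y=2, V=2, Z=0, W=1, U=0, X=4) weight 1/864
  (Y=2, V=2, Z=0, W=1, U=1, X=2) weight 1/864
  (Y=2, V=2, Z=0, W=1, U=1, X=3) weight 1/864
  (Y=2, V=2, Z=0, W=1, U=1, X=4) weight 1/864
  (Y=2, V=2, Z=0, W=1, U=2, X=2) weight 1/864
  (Y=2, V=2, Z=0, W=1, U=2, X=3) weight 1/864
  (Y=3, V=1, Z=0, W=1, U=0, X=2) weight 1/864
  … 183 more
Group by Y:
  weight(Y=2) = 1/9
  weight(Y=3) = 1/9
Total weight = 1/9 + 1/9 = 2/9
P(Y=2 | obs) = 1/9 / 2/9 = 1/2
P(Y=3 | obs) = 1/9 / 2/9 = 1/2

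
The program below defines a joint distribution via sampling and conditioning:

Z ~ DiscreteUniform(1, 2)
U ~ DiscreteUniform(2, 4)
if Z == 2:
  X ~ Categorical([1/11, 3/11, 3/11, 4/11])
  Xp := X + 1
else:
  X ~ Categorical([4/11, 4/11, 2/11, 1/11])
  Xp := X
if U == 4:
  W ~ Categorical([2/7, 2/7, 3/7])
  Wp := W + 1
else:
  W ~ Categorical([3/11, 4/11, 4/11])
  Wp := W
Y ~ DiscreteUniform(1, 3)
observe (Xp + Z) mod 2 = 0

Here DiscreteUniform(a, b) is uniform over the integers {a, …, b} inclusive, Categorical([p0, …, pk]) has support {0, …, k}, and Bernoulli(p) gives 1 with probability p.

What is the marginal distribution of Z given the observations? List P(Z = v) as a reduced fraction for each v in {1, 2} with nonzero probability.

P(Z=1) = 5/12, P(Z=2) = 7/12

Enumerate traces; 108 have nonzero weight after conditioning:
  (Z=1, U=2, X=1, W=0, Y=1) weight 2/363
  (Z=1, U=2, X=1, W=0, Y=2) weight 2/363
  (Z=1, U=2, X=1, W=0, Y=3) weight 2/363
  (Z=1, U=2, X=1, W=1, Y=1) weight 8/1089
  (Z=1, U=2, X=1, W=1, Y=2) weight 8/1089
  (Z=1, U=2, X=1, W=1, Y=3) weight 8/1089
  (Z=1, U=2, X=1, W=2, Y=1) weight 8/1089
  (Z=1, U=2, X=1, W=2, Y=2) weight 8/1089
  (Z=2, U=2, X=1, W=0, Y=1) weight 1/242
  … 99 more
Group by Z:
  weight(Z=1) = 5/22
  weight(Z=2) = 7/22
Total weight = 5/22 + 7/22 = 6/11
P(Z=1 | obs) = 5/22 / 6/11 = 5/12
P(Z=2 | obs) = 7/22 / 6/11 = 7/12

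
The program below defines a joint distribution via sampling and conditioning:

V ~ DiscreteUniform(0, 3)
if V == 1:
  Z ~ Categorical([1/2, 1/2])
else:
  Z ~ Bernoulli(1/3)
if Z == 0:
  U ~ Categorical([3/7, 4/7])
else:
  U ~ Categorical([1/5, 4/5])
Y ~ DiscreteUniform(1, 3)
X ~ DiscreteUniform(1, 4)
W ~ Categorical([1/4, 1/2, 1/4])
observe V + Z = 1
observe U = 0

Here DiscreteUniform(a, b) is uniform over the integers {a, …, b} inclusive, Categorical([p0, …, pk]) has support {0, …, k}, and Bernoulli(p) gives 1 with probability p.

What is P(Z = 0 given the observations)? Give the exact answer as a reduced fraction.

Enumerate traces; 72 have nonzero weight after conditioning:
  (V=0, Z=1, U=0, Y=1, X=1, W=0) weight 1/2880
  (V=0, Z=1, U=0, Y=1, X=1, W=1) weight 1/1440
  (V=0, Z=1, U=0, Y=1, X=1, W=2) weight 1/2880
  (V=0, Z=1, U=0, Y=1, X=2, W=0) weight 1/2880
  (V=0, Z=1, U=0, Y=1, X=2, W=1) weight 1/1440
  (V=0, Z=1, U=0, Y=1, X=2, W=2) weight 1/2880
  (V=0, Z=1, U=0, Y=1, X=3, W=0) weight 1/2880
  (V=0, Z=1, U=0, Y=1, X=3, W=1) weight 1/1440
  (V=1, Z=0, U=0, Y=1, X=1, W=0) weight 1/896
  … 63 more
Group by Z:
  weight(Z=0) = 3/56
  weight(Z=1) = 1/60
Total weight = 3/56 + 1/60 = 59/840
P(Z=0 | obs) = 3/56 / 59/840 = 45/59
P(Z=1 | obs) = 1/60 / 59/840 = 14/59

P(Z = 0 | obs) = 45/59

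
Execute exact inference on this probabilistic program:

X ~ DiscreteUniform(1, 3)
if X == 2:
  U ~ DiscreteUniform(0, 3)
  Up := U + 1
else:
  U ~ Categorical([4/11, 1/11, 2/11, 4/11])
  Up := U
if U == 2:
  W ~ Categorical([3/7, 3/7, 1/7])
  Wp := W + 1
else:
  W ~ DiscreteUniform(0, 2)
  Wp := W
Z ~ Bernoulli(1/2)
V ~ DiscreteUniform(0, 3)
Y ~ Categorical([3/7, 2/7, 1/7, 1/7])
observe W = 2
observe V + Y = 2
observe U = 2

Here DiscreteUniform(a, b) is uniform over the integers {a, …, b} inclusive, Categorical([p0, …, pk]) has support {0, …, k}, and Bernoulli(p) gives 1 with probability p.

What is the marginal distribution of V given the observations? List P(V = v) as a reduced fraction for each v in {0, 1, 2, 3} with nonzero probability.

P(V=0) = 1/6, P(V=1) = 1/3, P(V=2) = 1/2

Enumerate traces; 18 have nonzero weight after conditioning:
  (X=1, U=2, W=2, Z=0, V=0, Y=2) weight 1/6468
  (X=1, U=2, W=2, Z=0, V=1, Y=1) weight 1/3234
  (X=1, U=2, W=2, Z=0, V=2, Y=0) weight 1/2156
  (X=1, U=2, W=2, Z=1, V=0, Y=2) weight 1/6468
  (X=1, U=2, W=2, Z=1, V=1, Y=1) weight 1/3234
  (X=1, U=2, W=2, Z=1, V=2, Y=0) weight 1/2156
  (X=2, U=2, W=2, Z=0, V=0, Y=2) weight 1/4704
  (X=2, U=2, W=2, Z=0, V=1, Y=1) weight 1/2352
  … 10 more
Group by V:
  weight(V=0) = 9/8624
  weight(V=1) = 9/4312
  weight(V=2) = 27/8624
Total weight = 9/8624 + 9/4312 + 27/8624 = 27/4312
P(V=0 | obs) = 9/8624 / 27/4312 = 1/6
P(V=1 | obs) = 9/4312 / 27/4312 = 1/3
P(V=2 | obs) = 27/8624 / 27/4312 = 1/2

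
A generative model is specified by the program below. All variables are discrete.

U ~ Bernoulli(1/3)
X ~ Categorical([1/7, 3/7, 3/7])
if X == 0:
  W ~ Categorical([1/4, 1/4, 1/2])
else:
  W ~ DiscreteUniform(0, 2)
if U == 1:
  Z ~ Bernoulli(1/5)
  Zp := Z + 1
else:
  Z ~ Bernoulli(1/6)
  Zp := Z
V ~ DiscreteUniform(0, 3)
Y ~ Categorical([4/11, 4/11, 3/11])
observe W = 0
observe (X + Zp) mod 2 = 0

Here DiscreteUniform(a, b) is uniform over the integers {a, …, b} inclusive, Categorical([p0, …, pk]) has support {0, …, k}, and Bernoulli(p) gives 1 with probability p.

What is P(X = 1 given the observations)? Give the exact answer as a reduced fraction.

Enumerate traces; 72 have nonzero weight after conditioning:
  (U=0, X=0, W=0, Z=0, V=0, Y=0) weight 5/2772
  (U=0, X=0, W=0, Z=0, V=0, Y=1) weight 5/2772
  (U=0, X=0, W=0, Z=0, V=0, Y=2) weight 5/3696
  (U=0, X=0, W=0, Z=0, V=1, Y=0) weight 5/2772
  (U=0, X=0, W=0, Z=0, V=1, Y=1) weight 5/2772
  (U=0, X=0, W=0, Z=0, V=1, Y=2) weight 5/3696
  (U=0, X=0, W=0, Z=0, V=2, Y=0) weight 5/2772
  (U=0, X=0, W=0, Z=0, V=2, Y=1) weight 5/2772
  (U=0, X=1, W=0, Z=1, V=0, Y=0) weight 1/693
  (U=0, X=2, W=0, Z=0, V=0, Y=0) weight 5/693
  … 62 more
Group by X:
  weight(X=0) = 1/45
  weight(X=1) = 17/315
  weight(X=2) = 4/45
Total weight = 1/45 + 17/315 + 4/45 = 52/315
P(X=0 | obs) = 1/45 / 52/315 = 7/52
P(X=1 | obs) = 17/315 / 52/315 = 17/52
P(X=2 | obs) = 4/45 / 52/315 = 7/13

P(X = 1 | obs) = 17/52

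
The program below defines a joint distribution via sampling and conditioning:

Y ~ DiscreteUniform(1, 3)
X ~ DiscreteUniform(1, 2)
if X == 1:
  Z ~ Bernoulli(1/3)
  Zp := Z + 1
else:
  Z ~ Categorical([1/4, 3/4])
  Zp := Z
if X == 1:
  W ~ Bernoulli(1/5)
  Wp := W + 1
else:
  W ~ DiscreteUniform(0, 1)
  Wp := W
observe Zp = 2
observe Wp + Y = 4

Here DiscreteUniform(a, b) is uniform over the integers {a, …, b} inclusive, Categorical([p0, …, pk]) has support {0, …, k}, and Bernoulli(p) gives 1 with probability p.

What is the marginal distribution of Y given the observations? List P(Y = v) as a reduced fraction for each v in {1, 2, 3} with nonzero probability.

P(Y=2) = 1/5, P(Y=3) = 4/5

Enumerate traces; 2 have nonzero weight after conditioning:
  (Y=2, X=1, Z=1, W=1) weight 1/90
  (Y=3, X=1, Z=1, W=0) weight 2/45
Group by Y:
  weight(Y=2) = 1/90
  weight(Y=3) = 2/45
Total weight = 1/90 + 2/45 = 1/18
P(Y=2 | obs) = 1/90 / 1/18 = 1/5
P(Y=3 | obs) = 2/45 / 1/18 = 4/5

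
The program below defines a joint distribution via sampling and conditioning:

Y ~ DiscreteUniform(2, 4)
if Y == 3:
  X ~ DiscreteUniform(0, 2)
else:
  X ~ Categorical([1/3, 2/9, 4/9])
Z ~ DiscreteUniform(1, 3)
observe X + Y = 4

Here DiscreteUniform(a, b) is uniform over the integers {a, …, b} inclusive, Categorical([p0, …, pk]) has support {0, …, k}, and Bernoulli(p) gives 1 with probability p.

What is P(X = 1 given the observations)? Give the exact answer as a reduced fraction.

Enumerate traces; 9 have nonzero weight after conditioning:
  (Y=2, X=2, Z=1) weight 4/81
  (Y=2, X=2, Z=2) weight 4/81
  (Y=2, X=2, Z=3) weight 4/81
  (Y=3, X=1, Z=1) weight 1/27
  (Y=3, X=1, Z=2) weight 1/27
  (Y=3, X=1, Z=3) weight 1/27
  (Y=4, X=0, Z=1) weight 1/27
  (Y=4, X=0, Z=2) weight 1/27
  … 1 more
Group by X:
  weight(X=0) = 1/9
  weight(X=1) = 1/9
  weight(X=2) = 4/27
Total weight = 1/9 + 1/9 + 4/27 = 10/27
P(X=0 | obs) = 1/9 / 10/27 = 3/10
P(X=1 | obs) = 1/9 / 10/27 = 3/10
P(X=2 | obs) = 4/27 / 10/27 = 2/5

P(X = 1 | obs) = 3/10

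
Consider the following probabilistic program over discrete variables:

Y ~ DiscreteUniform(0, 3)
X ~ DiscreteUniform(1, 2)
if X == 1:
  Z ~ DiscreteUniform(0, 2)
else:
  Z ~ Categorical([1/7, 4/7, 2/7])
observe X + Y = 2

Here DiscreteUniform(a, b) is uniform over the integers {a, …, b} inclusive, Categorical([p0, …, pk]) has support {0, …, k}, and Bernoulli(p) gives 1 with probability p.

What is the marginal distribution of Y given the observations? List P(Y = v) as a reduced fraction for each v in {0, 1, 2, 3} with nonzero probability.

Enumerate traces; 6 have nonzero weight after conditioning:
  (Y=0, X=2, Z=0) weight 1/56
  (Y=0, X=2, Z=1) weight 1/14
  (Y=0, X=2, Z=2) weight 1/28
  (Y=1, X=1, Z=0) weight 1/24
  (Y=1, X=1, Z=1) weight 1/24
  (Y=1, X=1, Z=2) weight 1/24
Group by Y:
  weight(Y=0) = 1/8
  weight(Y=1) = 1/8
Total weight = 1/8 + 1/8 = 1/4
P(Y=0 | obs) = 1/8 / 1/4 = 1/2
P(Y=1 | obs) = 1/8 / 1/4 = 1/2

P(Y=0) = 1/2, P(Y=1) = 1/2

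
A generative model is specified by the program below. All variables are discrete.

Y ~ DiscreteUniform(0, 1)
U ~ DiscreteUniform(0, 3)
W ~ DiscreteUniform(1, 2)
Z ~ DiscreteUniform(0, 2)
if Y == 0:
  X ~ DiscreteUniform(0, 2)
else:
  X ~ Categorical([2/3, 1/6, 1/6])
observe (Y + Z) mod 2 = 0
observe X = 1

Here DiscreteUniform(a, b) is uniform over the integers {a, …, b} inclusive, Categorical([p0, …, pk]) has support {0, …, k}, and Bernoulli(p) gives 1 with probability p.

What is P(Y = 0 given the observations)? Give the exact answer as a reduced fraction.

P(Y = 0 | obs) = 4/5

Enumerate traces; 24 have nonzero weight after conditioning:
  (Y=0, U=0, W=1, Z=0, X=1) weight 1/144
  (Y=0, U=0, W=1, Z=2, X=1) weight 1/144
  (Y=0, U=0, W=2, Z=0, X=1) weight 1/144
  (Y=0, U=0, W=2, Z=2, X=1) weight 1/144
  (Y=0, U=1, W=1, Z=0, X=1) weight 1/144
  (Y=0, U=1, W=1, Z=2, X=1) weight 1/144
  (Y=0, U=1, W=2, Z=0, X=1) weight 1/144
  (Y=0, U=1, W=2, Z=2, X=1) weight 1/144
  (Y=1, U=0, W=1, Z=1, X=1) weight 1/288
  … 15 more
Group by Y:
  weight(Y=0) = 1/9
  weight(Y=1) = 1/36
Total weight = 1/9 + 1/36 = 5/36
P(Y=0 | obs) = 1/9 / 5/36 = 4/5
P(Y=1 | obs) = 1/36 / 5/36 = 1/5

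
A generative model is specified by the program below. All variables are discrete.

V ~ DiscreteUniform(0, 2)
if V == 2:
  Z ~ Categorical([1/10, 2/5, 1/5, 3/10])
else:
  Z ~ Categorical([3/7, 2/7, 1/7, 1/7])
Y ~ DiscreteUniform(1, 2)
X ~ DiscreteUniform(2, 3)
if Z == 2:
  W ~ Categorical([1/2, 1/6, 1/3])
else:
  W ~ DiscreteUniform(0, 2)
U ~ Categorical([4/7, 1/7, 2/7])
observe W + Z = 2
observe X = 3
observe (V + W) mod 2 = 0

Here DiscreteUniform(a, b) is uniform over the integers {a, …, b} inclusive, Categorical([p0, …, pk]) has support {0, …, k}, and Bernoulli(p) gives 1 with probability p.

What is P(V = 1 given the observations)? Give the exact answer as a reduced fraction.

Enumerate traces; 30 have nonzero weight after conditioning:
  (V=0, Z=0, Y=1, X=3, W=2, U=0) weight 1/147
  (V=0, Z=0, Y=1, X=3, W=2, U=1) weight 1/588
  (V=0, Z=0, Y=1, X=3, W=2, U=2) weight 1/294
  (V=0, Z=0, Y=2, X=3, W=2, U=0) weight 1/147
  (V=0, Z=0, Y=2, X=3, W=2, U=1) weight 1/588
  (V=0, Z=0, Y=2, X=3, W=2, U=2) weight 1/294
  (V=0, Z=2, Y=1, X=3, W=0, U=0) weight 1/294
  (V=0, Z=2, Y=1, X=3, W=0, U=1) weight 1/1176
  (V=1, Z=1, Y=1, X=3, W=1, U=0) weight 2/441
  (V=2, Z=0, Y=1, X=3, W=2, U=0) weight 1/630
  … 20 more
Group by V:
  weight(V=0) = 1/28
  weight(V=1) = 1/63
  weight(V=2) = 1/45
Total weight = 1/28 + 1/63 + 1/45 = 31/420
P(V=0 | obs) = 1/28 / 31/420 = 15/31
P(V=1 | obs) = 1/63 / 31/420 = 20/93
P(V=2 | obs) = 1/45 / 31/420 = 28/93

P(V = 1 | obs) = 20/93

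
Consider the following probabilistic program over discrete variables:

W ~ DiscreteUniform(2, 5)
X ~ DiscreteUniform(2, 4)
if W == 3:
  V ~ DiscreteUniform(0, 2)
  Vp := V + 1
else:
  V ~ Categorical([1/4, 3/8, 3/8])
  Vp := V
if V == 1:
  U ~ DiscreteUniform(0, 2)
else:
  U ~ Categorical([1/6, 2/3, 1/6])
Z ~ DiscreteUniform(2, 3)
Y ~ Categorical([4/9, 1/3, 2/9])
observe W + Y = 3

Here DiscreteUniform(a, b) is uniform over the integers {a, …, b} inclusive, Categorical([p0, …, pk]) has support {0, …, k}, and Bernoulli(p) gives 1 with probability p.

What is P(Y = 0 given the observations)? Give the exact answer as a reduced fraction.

Enumerate traces; 108 have nonzero weight after conditioning:
  (W=2, X=2, V=0, U=0, Z=2, Y=1) weight 1/1728
  (W=2, X=2, V=0, U=0, Z=3, Y=1) weight 1/1728
  (W=2, X=2, V=0, U=1, Z=2, Y=1) weight 1/432
  (W=2, X=2, V=0, U=1, Z=3, Y=1) weight 1/432
  (W=2, X=2, V=0, U=2, Z=2, Y=1) weight 1/1728
  (W=2, X=2, V=0, U=2, Z=3, Y=1) weight 1/1728
  (W=2, X=2, V=1, U=0, Z=2, Y=1) weight 1/576
  (W=2, X=2, V=1, U=0, Z=3, Y=1) weight 1/576
  (W=3, X=2, V=0, U=0, Z=2, Y=0) weight 1/972
  … 99 more
Group by Y:
  weight(Y=0) = 1/9
  weight(Y=1) = 1/12
Total weight = 1/9 + 1/12 = 7/36
P(Y=0 | obs) = 1/9 / 7/36 = 4/7
P(Y=1 | obs) = 1/12 / 7/36 = 3/7

P(Y = 0 | obs) = 4/7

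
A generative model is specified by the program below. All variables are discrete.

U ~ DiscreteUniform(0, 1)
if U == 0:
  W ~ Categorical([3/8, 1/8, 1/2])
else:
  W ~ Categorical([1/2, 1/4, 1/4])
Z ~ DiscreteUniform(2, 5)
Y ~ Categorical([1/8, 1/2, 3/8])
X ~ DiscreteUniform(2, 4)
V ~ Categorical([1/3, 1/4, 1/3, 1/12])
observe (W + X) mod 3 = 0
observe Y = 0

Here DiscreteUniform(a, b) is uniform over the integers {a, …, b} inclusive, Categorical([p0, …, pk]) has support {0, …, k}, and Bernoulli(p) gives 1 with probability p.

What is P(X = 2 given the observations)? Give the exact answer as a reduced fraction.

P(X = 2 | obs) = 3/16

Enumerate traces; 96 have nonzero weight after conditioning:
  (U=0, W=0, Z=2, Y=0, X=3, V=0) weight 1/1536
  (U=0, W=0, Z=2, Y=0, X=3, V=1) weight 1/2048
  (U=0, W=0, Z=2, Y=0, X=3, V=2) weight 1/1536
  (U=0, W=0, Z=2, Y=0, X=3, V=3) weight 1/6144
  (U=0, W=0, Z=3, Y=0, X=3, V=0) weight 1/1536
  (U=0, W=0, Z=3, Y=0, X=3, V=1) weight 1/2048
  (U=0, W=0, Z=3, Y=0, X=3, V=2) weight 1/1536
  (U=0, W=0, Z=3, Y=0, X=3, V=3) weight 1/6144
  (U=0, W=1, Z=2, Y=0, X=2, V=0) weight 1/4608
  (U=0, W=2, Z=2, Y=0, X=4, V=0) weight 1/1152
  … 86 more
Group by X:
  weight(X=2) = 1/128
  weight(X=3) = 7/384
  weight(X=4) = 1/64
Total weight = 1/128 + 7/384 + 1/64 = 1/24
P(X=2 | obs) = 1/128 / 1/24 = 3/16
P(X=3 | obs) = 7/384 / 1/24 = 7/16
P(X=4 | obs) = 1/64 / 1/24 = 3/8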